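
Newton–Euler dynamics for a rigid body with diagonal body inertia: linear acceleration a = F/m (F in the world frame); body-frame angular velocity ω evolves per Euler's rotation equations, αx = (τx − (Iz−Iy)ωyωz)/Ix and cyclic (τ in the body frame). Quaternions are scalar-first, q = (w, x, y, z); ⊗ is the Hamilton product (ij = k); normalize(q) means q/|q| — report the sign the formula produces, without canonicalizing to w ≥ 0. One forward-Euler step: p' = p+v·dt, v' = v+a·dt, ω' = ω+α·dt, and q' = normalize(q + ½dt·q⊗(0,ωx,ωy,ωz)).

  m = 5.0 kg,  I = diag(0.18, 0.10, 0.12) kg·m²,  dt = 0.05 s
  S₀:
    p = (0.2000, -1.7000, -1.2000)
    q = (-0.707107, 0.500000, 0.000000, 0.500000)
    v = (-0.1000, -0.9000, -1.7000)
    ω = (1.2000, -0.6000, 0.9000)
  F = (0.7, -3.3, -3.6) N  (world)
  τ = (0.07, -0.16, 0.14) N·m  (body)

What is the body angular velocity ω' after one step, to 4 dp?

α = I⁻¹(τ − ω×Iω) = (0.4489, -2.2480, 0.6867)
ω + α·dt = (1.2224, -0.7124, 0.9343)

ω' = (1.2224, -0.7124, 0.9343)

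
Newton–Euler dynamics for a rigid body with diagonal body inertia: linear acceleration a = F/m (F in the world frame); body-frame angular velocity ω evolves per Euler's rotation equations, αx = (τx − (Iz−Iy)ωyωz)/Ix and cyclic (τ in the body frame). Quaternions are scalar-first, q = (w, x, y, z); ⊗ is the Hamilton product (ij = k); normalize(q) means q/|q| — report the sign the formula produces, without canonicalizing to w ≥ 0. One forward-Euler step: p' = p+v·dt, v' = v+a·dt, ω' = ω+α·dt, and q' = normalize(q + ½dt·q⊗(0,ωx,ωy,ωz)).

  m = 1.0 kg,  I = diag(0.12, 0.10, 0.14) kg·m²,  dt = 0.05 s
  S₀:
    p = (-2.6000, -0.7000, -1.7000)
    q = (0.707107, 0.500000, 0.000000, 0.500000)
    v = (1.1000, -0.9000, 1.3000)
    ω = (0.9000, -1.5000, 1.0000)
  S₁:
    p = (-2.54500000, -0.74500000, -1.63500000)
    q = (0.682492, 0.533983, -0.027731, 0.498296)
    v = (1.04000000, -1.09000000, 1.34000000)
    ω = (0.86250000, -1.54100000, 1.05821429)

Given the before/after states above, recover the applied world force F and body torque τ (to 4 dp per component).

v₁ − v₀ = (-0.06000000, -0.19000000, 0.04000000)
m·(v₁−v₀)/dt = (-1.2000, -3.8000, 0.8000)
ω₁ − ω₀ = (-0.03750000, -0.04100000, 0.05821429)
precession coupling = (-0.0600, -0.0180, 0.0270)
τ = I·(Δω/dt) + ω₀×(Iω₀) = (-0.1500, -0.1000, 0.1900)

F = (-1.2000, -3.8000, 0.8000)
τ = (-0.1500, -0.1000, 0.1900)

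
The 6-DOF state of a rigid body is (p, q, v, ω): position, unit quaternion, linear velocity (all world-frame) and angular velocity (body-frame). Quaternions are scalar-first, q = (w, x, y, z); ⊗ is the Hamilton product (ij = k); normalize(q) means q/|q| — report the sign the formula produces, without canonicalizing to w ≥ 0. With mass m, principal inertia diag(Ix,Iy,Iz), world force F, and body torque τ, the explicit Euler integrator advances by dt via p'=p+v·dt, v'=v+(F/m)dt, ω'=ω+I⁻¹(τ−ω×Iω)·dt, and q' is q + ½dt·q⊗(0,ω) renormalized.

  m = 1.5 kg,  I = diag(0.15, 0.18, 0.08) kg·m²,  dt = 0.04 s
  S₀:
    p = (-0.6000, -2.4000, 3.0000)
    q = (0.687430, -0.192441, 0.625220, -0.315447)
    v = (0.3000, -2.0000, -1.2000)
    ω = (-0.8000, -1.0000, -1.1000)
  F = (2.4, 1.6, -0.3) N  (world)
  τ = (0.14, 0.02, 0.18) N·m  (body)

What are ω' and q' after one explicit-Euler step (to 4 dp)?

precession coupling ω×(Iω) = (-0.1100, 0.0616, 0.0240)
α = I⁻¹(τ − ω×Iω) = (1.6667, -0.2311, 1.9500)
ω' = ω + α·dt = (-0.7333, -1.0092, -1.0220)
2q̇ = q⊗(0,ω) = (0.1242755, -1.5531330, -0.6467575, -0.0635560)
q' = normalize(q + ½dt·q⊗(0,ω)) = (0.6895, -0.2234, 0.6119, -0.3165)

ω' = (-0.7333, -1.0092, -1.0220)
q' = (0.6895, -0.2234, 0.6119, -0.3165)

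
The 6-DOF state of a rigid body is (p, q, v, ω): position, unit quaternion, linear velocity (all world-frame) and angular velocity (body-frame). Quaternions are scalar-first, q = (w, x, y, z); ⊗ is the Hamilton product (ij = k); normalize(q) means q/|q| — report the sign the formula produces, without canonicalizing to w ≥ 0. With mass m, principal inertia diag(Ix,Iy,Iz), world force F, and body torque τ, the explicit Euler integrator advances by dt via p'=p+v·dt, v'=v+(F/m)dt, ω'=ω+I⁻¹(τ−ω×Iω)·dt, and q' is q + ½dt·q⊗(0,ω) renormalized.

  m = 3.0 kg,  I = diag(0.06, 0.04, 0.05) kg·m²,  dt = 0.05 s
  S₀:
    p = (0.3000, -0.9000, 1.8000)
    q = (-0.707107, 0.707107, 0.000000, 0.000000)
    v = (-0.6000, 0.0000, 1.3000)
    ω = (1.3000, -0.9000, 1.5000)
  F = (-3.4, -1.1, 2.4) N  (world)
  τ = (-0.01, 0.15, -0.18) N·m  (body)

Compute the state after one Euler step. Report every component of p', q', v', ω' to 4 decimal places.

p' = (0.2700, -0.9000, 1.8650)
q' = (-0.7290, 0.6831, -0.0106, -0.0424)
v' = (-0.6567, -0.0183, 1.3400)
ω' = (1.3029, -0.7369, 1.2966)

a = (-1.1333, -0.3667, 0.8000)
p' = p + v·dt = (0.2700, -0.9000, 1.8650)
v + (F/m)dt = (-0.6567, -0.0183, 1.3400)
α = I⁻¹(τ − ω×Iω) = (0.0583, 3.2625, -4.0680)
ω + α·dt = (1.3029, -0.7369, 1.2966)
2q̇ = q⊗(0,ω) = (-0.9192391, -0.9192391, -0.4242642, -1.6970568)
updated quaternion q' = (-0.7290, 0.6831, -0.0106, -0.0424)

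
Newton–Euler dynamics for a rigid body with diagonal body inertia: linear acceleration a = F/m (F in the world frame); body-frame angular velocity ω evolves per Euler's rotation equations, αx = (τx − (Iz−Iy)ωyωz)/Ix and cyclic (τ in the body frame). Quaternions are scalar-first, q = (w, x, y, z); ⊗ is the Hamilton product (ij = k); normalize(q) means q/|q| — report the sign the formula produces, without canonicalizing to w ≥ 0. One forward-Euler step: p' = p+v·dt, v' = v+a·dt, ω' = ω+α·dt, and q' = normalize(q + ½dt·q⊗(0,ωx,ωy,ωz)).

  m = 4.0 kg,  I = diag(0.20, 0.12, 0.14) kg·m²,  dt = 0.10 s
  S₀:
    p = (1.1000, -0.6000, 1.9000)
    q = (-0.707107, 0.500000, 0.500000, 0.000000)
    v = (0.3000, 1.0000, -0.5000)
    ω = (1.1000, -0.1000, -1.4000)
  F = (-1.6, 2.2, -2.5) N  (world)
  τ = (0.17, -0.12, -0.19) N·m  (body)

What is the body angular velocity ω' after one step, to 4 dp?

(τ − ω×Iω)/I = (0.8360, -0.2300, -1.4200)
new body rate ω' = (1.1836, -0.1230, -1.5420)

ω' = (1.1836, -0.1230, -1.5420)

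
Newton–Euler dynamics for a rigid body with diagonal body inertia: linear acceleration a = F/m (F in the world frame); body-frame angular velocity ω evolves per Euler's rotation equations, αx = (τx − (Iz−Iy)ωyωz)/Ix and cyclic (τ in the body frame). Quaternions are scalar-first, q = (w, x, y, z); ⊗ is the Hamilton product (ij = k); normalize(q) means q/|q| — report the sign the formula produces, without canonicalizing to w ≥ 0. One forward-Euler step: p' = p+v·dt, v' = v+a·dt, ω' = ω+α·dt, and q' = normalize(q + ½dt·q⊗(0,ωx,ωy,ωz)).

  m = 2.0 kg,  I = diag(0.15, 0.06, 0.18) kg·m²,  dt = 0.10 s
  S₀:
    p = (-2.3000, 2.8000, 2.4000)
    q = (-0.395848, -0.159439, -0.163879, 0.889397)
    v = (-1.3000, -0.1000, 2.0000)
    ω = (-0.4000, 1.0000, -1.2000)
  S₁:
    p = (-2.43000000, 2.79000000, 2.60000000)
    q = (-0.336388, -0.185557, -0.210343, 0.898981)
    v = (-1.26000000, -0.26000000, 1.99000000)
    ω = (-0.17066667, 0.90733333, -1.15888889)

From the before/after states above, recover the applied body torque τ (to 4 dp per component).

Δω = ω₁−ω₀ = (0.22933333, -0.09266667, 0.04111111)
applied torque τ = (0.2000, -0.0700, 0.1100)

τ = (0.2000, -0.0700, 0.1100)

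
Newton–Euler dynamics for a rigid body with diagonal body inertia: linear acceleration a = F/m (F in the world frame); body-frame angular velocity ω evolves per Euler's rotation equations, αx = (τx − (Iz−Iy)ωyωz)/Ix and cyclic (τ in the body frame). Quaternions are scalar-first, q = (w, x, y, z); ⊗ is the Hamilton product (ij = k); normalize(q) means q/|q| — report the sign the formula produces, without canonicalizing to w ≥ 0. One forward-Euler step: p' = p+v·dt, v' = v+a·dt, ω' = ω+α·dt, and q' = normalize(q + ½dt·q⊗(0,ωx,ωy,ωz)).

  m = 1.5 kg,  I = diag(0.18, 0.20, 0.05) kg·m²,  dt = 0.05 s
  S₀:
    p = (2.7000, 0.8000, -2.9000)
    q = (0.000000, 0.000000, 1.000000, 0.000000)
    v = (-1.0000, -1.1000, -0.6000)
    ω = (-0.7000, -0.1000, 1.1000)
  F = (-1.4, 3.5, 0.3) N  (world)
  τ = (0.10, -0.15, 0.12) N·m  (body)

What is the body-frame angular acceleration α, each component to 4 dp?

ω×(Iω) gyroscopic = (0.0165, -0.1001, 0.0014)
α = I⁻¹(τ − ω×Iω) = (0.4639, -0.2495, 2.3720)

α = (0.4639, -0.2495, 2.3720)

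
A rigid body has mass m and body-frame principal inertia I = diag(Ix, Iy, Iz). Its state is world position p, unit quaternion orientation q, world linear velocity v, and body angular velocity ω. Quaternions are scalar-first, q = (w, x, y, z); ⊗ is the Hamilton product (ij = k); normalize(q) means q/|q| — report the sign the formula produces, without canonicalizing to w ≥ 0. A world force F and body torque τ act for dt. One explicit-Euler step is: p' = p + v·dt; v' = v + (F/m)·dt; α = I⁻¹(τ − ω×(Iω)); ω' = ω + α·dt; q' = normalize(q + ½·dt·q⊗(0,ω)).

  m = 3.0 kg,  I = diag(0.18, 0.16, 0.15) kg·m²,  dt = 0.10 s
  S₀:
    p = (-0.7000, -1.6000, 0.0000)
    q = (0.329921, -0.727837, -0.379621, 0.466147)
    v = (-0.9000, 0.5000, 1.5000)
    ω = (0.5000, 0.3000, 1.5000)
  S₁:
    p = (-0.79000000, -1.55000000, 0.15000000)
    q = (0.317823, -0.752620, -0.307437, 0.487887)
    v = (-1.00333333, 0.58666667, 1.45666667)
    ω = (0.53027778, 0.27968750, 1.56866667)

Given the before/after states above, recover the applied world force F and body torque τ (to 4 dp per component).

F = (-3.1000, 2.6000, -1.3000)
τ = (0.0500, -0.0100, 0.1000)

v₁ − v₀ = (-0.10333333, 0.08666667, -0.04333333)
applied force F = (-3.1000, 2.6000, -1.3000)
Δω = ω₁−ω₀ = (0.03027778, -0.02031250, 0.06866667)
gyro term ω₀×Iω₀ = (-0.0045, 0.0225, -0.0030)
applied torque τ = (0.0500, -0.0100, 0.1000)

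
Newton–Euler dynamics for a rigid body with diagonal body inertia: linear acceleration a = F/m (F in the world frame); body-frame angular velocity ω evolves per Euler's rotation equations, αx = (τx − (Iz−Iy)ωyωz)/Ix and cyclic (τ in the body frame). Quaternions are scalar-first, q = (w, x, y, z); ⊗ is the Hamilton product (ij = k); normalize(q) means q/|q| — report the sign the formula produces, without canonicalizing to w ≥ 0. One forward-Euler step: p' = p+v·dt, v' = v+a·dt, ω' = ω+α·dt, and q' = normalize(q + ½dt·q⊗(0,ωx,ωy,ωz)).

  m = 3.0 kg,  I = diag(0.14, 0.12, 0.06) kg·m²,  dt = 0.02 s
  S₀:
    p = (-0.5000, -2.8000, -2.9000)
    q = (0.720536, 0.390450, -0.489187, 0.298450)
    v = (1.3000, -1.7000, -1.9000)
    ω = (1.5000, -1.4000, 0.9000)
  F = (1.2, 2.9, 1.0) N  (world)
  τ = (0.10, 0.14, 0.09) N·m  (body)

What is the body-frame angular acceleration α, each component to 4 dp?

α = (0.1743, 0.2667, 0.8000)

ω×(Iω) gyroscopic = (0.0756, 0.1080, 0.0420)
α = I⁻¹(τ − ω×Iω) = (0.1743, 0.2667, 0.8000)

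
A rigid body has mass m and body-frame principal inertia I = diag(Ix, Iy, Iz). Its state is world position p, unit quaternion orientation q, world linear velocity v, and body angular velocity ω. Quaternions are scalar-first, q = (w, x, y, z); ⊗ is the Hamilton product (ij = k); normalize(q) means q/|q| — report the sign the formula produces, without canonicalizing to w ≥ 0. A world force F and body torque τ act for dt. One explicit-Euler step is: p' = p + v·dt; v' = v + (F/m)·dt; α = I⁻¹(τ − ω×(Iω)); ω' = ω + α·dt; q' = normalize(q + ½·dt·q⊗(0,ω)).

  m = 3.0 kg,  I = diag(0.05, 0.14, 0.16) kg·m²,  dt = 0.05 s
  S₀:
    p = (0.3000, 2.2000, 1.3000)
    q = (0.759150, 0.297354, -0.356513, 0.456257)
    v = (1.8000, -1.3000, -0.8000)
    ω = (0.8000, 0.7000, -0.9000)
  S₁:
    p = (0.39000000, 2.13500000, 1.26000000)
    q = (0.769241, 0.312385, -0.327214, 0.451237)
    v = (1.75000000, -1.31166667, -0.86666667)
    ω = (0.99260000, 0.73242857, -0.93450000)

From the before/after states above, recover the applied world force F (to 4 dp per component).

F = (-3.0000, -0.7000, -4.0000)

v₁ − v₀ = (-0.05000000, -0.01166667, -0.06666667)
applied force F = (-3.0000, -0.7000, -4.0000)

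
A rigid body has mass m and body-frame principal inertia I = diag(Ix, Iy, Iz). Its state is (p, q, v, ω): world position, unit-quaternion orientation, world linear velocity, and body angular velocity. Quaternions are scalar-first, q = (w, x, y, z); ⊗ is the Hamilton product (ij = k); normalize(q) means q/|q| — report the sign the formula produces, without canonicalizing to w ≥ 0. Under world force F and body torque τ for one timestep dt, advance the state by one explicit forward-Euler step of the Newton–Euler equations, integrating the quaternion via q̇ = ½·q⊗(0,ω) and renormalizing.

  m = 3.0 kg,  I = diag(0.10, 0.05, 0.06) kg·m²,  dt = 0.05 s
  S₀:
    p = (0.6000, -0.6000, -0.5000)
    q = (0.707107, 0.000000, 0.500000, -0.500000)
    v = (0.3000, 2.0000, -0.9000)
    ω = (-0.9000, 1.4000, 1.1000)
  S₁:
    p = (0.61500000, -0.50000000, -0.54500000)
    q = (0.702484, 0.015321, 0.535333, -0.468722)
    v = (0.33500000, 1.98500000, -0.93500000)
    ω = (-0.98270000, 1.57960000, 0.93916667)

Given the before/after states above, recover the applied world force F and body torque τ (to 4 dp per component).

v₁ − v₀ = (0.03500000, -0.01500000, -0.03500000)
applied force F = (2.1000, -0.9000, -2.1000)
rate change Δω = (-0.08270000, 0.17960000, -0.16083333)
gyro term ω₀×Iω₀ = (0.0154, -0.0396, 0.0630)
applied torque τ = (-0.1500, 0.1400, -0.1300)

F = (2.1000, -0.9000, -2.1000)
τ = (-0.1500, 0.1400, -0.1300)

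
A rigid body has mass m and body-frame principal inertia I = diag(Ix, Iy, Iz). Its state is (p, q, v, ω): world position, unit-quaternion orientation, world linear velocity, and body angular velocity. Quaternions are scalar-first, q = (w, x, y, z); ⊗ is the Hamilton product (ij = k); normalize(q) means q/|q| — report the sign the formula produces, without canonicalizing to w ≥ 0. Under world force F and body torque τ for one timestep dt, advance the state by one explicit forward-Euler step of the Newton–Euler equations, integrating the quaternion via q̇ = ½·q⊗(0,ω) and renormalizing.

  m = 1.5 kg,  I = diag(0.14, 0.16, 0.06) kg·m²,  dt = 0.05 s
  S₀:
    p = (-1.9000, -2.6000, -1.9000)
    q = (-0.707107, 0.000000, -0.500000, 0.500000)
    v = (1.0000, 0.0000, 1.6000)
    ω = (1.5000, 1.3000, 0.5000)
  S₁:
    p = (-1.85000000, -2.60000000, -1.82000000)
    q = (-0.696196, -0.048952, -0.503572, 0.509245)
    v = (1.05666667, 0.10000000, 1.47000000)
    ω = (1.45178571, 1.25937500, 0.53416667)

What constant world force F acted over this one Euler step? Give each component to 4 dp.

v₁ − v₀ = (0.05666667, 0.10000000, -0.13000000)
applied force F = (1.7000, 3.0000, -3.9000)

F = (1.7000, 3.0000, -3.9000)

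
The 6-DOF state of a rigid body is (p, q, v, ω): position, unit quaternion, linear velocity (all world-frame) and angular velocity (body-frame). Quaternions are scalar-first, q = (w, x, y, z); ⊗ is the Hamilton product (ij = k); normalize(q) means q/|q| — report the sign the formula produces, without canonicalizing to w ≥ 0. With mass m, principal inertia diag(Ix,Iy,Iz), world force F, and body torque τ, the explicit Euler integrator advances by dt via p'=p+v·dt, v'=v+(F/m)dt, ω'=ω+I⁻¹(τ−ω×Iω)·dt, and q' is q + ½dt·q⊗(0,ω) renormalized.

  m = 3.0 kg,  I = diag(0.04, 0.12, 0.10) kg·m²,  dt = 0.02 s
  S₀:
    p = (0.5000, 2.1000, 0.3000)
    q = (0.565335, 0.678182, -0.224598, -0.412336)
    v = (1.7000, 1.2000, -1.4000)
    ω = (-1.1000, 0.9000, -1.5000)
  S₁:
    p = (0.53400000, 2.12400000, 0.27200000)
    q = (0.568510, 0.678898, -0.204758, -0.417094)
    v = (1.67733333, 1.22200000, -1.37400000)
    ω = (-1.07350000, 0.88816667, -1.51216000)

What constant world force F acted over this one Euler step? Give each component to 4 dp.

Δv = v₁−v₀ = (-0.02266667, 0.02200000, 0.02600000)
m·(v₁−v₀)/dt = (-3.4000, 3.3000, 3.9000)

F = (-3.4000, 3.3000, 3.9000)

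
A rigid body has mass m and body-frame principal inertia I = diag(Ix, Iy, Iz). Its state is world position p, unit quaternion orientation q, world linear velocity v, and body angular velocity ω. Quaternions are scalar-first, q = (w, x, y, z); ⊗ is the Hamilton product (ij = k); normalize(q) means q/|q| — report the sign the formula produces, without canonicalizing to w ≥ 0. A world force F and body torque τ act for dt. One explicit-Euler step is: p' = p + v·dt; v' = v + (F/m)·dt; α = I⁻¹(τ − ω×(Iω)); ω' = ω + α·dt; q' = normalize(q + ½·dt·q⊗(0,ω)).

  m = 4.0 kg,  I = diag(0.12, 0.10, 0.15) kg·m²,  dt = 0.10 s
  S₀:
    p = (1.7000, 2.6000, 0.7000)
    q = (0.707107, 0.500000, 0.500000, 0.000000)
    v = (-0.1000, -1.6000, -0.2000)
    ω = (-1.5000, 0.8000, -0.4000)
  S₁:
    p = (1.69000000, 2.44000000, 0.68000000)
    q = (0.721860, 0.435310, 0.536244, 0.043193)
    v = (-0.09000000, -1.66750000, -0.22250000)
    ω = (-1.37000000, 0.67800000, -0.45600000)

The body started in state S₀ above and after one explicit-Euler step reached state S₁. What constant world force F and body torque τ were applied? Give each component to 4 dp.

F = (0.4000, -2.7000, -0.9000)
τ = (0.1400, -0.1400, -0.0600)

Δω = ω₁−ω₀ = (0.13000000, -0.12200000, -0.05600000)
ω₀×(Iω₀) = (-0.0160, -0.0180, 0.0240)
I·α + gyro = (0.1400, -0.1400, -0.0600)
Δv = v₁−v₀ = (0.01000000, -0.06750000, -0.02250000)
F = m·Δv/dt = (0.4000, -2.7000, -0.9000)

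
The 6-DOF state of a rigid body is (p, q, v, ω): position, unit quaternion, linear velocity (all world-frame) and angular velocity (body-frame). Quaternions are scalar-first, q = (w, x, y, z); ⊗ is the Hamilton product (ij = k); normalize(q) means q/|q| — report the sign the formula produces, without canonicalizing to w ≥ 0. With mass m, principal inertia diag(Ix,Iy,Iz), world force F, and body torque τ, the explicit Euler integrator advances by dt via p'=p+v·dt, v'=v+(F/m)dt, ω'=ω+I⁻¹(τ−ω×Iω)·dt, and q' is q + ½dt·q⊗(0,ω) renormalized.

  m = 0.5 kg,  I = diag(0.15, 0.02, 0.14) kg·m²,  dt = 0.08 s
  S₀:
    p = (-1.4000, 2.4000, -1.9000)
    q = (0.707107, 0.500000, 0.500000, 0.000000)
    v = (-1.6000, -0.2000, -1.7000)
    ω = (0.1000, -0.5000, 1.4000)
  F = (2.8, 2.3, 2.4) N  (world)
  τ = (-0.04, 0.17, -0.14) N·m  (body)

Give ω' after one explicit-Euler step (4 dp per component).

(τ − ω×Iω)/I = (0.2933, 8.4300, -1.0464)
ω' = ω + α·dt = (0.1235, 0.1744, 1.3163)

ω' = (0.1235, 0.1744, 1.3163)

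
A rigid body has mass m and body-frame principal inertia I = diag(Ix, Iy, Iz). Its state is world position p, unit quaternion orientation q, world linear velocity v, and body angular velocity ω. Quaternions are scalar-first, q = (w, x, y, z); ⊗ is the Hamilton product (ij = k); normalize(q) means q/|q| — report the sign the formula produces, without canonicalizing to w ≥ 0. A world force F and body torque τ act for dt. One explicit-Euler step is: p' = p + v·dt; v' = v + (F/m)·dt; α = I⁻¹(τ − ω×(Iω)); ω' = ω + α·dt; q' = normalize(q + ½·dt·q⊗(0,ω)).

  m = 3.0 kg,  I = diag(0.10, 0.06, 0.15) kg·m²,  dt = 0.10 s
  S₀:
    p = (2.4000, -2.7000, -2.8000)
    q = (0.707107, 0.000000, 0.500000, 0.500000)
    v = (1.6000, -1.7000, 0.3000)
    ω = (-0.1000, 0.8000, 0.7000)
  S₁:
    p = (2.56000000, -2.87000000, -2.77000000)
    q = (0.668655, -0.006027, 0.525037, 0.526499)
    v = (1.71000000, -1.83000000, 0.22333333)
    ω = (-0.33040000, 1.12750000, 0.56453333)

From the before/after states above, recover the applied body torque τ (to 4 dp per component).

rate change Δω = (-0.23040000, 0.32750000, -0.13546667)
gyro term ω₀×Iω₀ = (0.0504, 0.0035, 0.0032)
applied torque τ = (-0.1800, 0.2000, -0.2000)

τ = (-0.1800, 0.2000, -0.2000)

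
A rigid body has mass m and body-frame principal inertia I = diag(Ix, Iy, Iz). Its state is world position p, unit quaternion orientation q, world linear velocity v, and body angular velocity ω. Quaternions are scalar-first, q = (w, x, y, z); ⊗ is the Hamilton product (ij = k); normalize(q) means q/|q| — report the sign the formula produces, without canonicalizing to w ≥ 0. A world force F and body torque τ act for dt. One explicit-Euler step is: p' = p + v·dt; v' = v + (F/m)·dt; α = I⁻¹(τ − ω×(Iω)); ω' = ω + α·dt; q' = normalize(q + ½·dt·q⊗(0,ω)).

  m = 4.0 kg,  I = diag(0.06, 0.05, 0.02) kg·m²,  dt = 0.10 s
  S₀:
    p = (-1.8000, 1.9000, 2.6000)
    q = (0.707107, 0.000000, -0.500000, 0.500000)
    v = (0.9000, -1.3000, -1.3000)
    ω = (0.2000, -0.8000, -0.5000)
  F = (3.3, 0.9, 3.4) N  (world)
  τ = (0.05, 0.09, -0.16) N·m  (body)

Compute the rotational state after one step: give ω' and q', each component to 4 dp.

precession coupling ω×(Iω) = (-0.0120, -0.0040, 0.0016)
angular accel α = (1.0333, 1.8800, -8.0800)
new body rate ω' = (0.3033, -0.6120, -1.3080)
Hamilton product q⊗(0,ω) = (-0.1500000, 0.7914214, -0.4656856, -0.2535535)
updated quaternion q' = (0.6988, 0.0395, -0.5227, 0.4868)

ω' = (0.3033, -0.6120, -1.3080)
q' = (0.6988, 0.0395, -0.5227, 0.4868)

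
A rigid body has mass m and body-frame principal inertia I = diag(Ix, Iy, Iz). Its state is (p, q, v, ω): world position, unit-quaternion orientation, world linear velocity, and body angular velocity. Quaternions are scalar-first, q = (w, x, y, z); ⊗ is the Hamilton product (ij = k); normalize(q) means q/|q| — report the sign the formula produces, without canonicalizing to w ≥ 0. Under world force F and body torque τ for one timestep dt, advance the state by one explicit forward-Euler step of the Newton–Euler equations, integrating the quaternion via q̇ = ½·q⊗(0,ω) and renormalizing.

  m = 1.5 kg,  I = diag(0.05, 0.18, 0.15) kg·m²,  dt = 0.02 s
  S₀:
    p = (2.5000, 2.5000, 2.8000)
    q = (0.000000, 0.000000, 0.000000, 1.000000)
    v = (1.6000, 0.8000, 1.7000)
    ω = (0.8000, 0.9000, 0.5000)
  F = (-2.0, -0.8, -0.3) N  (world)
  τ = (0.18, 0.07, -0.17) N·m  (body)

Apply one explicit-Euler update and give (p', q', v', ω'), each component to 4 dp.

p' = (2.5320, 2.5160, 2.8340)
q' = (-0.0050, -0.0090, 0.0080, 0.9999)
v' = (1.5733, 0.7893, 1.6960)
ω' = (0.8774, 0.9122, 0.4649)

p + v·dt = (2.5320, 2.5160, 2.8340)
v + (F/m)dt = (1.5733, 0.7893, 1.6960)
gyro term ω×Iω = (-0.0135, -0.0400, 0.0936)
(τ − ω×Iω)/I = (3.8700, 0.6111, -1.7573)
ω + α·dt = (0.8774, 0.9122, 0.4649)
q⊗(0,ω) = (-0.5000000, -0.9000000, 0.8000000, 0.0000000)
q' = normalize(q + ½dt·q⊗(0,ω)) = (-0.0050, -0.0090, 0.0080, 0.9999)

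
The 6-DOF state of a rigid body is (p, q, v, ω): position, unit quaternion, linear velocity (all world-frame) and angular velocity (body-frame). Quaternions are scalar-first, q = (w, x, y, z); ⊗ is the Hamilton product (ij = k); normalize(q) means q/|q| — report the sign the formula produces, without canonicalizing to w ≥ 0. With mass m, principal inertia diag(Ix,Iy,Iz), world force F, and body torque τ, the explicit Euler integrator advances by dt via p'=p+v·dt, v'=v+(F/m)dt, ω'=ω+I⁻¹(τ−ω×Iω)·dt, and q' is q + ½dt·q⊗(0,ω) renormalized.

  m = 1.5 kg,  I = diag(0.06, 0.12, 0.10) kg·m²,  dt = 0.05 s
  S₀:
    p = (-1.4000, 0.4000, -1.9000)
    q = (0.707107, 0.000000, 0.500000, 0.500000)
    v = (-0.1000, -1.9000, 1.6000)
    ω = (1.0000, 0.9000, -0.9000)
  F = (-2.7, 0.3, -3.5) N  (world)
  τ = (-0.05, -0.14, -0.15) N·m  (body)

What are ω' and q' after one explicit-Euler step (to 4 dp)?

α = I⁻¹(τ − ω×Iω) = (-1.1033, -1.4667, -2.0400)
ω' = ω + α·dt = (0.9448, 0.8267, -1.0020)
q⊗(0,ω) = (0.0000000, -0.1928930, 1.1363963, -1.1363963)
updated quaternion q' = (0.7065, -0.0048, 0.5280, 0.4712)

ω' = (0.9448, 0.8267, -1.0020)
q' = (0.7065, -0.0048, 0.5280, 0.4712)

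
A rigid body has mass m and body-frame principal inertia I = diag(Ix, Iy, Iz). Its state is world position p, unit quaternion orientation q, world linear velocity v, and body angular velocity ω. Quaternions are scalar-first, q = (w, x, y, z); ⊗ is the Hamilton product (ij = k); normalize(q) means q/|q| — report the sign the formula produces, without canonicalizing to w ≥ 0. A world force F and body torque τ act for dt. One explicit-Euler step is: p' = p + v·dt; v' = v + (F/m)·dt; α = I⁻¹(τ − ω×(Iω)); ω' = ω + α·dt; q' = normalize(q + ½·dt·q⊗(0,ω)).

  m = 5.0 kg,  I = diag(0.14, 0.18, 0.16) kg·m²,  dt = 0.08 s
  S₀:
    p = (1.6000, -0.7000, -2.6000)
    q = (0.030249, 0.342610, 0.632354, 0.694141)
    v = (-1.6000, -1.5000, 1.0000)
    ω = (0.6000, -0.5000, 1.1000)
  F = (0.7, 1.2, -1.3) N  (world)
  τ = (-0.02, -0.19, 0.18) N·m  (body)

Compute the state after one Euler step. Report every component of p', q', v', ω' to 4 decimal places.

precession coupling ω×(Iω) = (0.0110, -0.0132, -0.0120)
α = I⁻¹(τ − ω×Iω) = (-0.2214, -0.9822, 1.2000)
new body rate ω' = (0.5823, -0.5786, 1.1960)
2q̇ = q⊗(0,ω) = (-0.6529441, 1.0608093, 0.0244891, -0.5174435)
updated quaternion q' = (0.0041, 0.3845, 0.6324, 0.6725)
linear accel F/m = (0.1400, 0.2400, -0.2600)
new position p' = (1.4720, -0.8200, -2.5200)
new velocity v' = (-1.5888, -1.4808, 0.9792)

p' = (1.4720, -0.8200, -2.5200)
q' = (0.0041, 0.3845, 0.6324, 0.6725)
v' = (-1.5888, -1.4808, 0.9792)
ω' = (0.5823, -0.5786, 1.1960)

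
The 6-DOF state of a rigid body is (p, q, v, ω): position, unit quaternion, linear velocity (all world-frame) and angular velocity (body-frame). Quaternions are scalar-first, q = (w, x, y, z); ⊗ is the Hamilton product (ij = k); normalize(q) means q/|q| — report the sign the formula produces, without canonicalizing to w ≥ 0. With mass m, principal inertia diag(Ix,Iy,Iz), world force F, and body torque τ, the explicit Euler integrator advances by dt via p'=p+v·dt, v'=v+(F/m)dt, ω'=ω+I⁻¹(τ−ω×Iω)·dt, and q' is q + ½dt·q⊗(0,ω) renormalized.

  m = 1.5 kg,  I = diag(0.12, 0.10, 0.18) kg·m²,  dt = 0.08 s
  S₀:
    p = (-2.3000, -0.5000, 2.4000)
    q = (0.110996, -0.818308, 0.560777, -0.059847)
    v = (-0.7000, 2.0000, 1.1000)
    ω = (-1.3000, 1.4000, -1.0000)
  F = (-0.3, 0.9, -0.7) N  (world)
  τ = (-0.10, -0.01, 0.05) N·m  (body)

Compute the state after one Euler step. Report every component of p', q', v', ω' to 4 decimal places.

angular accel α = (0.1000, 0.6800, 0.0756)
ω + α·dt = (-1.2920, 1.4544, -0.9940)
2q̇ = q⊗(0,ω) = (-1.9087352, -0.6212860, -0.5851125, -0.5276171)
q + ½dt·q⊗(0,ω), renormalized = (0.0345, -0.8400, 0.5354, -0.0807)
linear accel F/m = (-0.2000, 0.6000, -0.4667)
p' = p + v·dt = (-2.3560, -0.3400, 2.4880)
v' = v + a·dt = (-0.7160, 2.0480, 1.0627)

p' = (-2.3560, -0.3400, 2.4880)
q' = (0.0345, -0.8400, 0.5354, -0.0807)
v' = (-0.7160, 2.0480, 1.0627)
ω' = (-1.2920, 1.4544, -0.9940)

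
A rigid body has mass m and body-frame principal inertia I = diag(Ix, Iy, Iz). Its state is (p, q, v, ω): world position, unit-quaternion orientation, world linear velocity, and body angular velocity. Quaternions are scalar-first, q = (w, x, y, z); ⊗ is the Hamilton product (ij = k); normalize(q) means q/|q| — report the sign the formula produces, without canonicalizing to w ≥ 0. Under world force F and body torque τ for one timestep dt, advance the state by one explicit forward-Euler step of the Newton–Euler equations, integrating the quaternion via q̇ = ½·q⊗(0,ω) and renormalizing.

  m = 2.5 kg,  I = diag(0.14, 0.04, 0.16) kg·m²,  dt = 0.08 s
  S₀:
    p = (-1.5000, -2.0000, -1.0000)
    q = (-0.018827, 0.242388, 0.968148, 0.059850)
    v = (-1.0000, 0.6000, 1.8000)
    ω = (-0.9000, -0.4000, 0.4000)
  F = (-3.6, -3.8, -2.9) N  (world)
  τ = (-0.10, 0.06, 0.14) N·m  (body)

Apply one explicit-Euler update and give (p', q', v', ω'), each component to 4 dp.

p' = (-1.5800, -1.9520, -0.8560)
q' = (0.0044, 0.2593, 0.9615, 0.0904)
v' = (-1.1152, 0.4784, 1.7072)
ω' = (-0.9462, -0.2944, 0.4880)

ω×(Iω) gyroscopic = (-0.0192, 0.0072, -0.0360)
α = I⁻¹(τ − ω×Iω) = (-0.5771, 1.3200, 1.1000)
new body rate ω' = (-0.9462, -0.2944, 0.4880)
Hamilton product q⊗(0,ω) = (0.5814684, 0.4281435, -0.1432894, 0.7668472)
q + ½dt·q⊗(0,ω), renormalized = (0.0044, 0.2593, 0.9615, 0.0904)
p + v·dt = (-1.5800, -1.9520, -0.8560)
v' = v + a·dt = (-1.1152, 0.4784, 1.7072)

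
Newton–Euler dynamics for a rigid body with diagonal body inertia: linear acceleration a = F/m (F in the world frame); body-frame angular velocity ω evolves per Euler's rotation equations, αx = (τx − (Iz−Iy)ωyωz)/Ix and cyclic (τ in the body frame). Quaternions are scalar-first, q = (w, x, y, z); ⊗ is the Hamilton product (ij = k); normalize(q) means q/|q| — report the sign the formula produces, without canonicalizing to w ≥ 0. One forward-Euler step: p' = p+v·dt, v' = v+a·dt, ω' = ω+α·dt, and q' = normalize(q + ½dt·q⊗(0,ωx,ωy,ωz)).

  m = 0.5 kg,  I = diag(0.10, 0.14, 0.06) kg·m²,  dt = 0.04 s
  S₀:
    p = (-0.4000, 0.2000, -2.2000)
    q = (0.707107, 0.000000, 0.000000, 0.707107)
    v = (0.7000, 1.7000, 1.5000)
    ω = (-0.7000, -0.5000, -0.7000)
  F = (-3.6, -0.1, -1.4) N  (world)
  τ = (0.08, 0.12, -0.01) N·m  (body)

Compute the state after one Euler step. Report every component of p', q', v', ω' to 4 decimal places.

p' = (-0.3720, 0.2680, -2.1400)
q' = (0.7168, -0.0028, -0.0170, 0.6970)
v' = (0.4120, 1.6920, 1.3880)
ω' = (-0.6568, -0.4713, -0.7160)

ω×(Iω) gyroscopic = (-0.0280, 0.0196, 0.0140)
α = I⁻¹(τ − ω×Iω) = (1.0800, 0.7171, -0.4000)
ω + α·dt = (-0.6568, -0.4713, -0.7160)
2q̇ = q⊗(0,ω) = (0.4949749, -0.1414214, -0.8485284, -0.4949749)
q' = normalize(q + ½dt·q⊗(0,ω)) = (0.7168, -0.0028, -0.0170, 0.6970)
a = F/m = (-7.2000, -0.2000, -2.8000)
p' = p + v·dt = (-0.3720, 0.2680, -2.1400)
v + (F/m)dt = (0.4120, 1.6920, 1.3880)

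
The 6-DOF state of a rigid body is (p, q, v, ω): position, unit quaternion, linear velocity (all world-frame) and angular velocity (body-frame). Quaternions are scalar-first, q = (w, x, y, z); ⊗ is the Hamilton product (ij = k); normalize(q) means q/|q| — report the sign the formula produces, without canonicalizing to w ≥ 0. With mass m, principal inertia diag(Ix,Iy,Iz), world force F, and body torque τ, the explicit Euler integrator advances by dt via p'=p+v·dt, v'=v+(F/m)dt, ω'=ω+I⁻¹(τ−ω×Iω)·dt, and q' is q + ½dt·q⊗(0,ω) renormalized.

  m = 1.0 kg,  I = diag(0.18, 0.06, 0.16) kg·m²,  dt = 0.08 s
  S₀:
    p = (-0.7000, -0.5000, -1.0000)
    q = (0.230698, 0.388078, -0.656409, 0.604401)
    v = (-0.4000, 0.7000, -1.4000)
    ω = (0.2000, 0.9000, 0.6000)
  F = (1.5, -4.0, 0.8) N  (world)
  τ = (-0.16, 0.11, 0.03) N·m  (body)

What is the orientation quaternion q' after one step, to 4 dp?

q⊗(0,ω) = (0.1505119, -0.8916667, 0.0956616, 0.6189708)
q + ½dt·q⊗(0,ω), renormalized = (0.2365, 0.3521, -0.6520, 0.6286)

q' = (0.2365, 0.3521, -0.6520, 0.6286)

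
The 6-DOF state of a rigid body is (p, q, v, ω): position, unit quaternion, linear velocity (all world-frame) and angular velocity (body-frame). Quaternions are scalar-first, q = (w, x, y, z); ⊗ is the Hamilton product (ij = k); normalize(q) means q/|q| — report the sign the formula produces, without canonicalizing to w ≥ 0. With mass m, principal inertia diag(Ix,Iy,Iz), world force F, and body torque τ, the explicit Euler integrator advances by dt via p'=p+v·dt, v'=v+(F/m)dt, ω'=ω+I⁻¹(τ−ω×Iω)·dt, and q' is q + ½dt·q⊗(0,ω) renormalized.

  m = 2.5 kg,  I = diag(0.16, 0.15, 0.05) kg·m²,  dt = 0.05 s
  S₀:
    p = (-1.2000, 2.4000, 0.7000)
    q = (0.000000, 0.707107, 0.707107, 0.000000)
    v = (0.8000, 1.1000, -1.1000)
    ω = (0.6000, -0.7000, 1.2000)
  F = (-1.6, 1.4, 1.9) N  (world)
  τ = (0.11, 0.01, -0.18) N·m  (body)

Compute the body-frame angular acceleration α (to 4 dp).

α = (0.1625, -0.4613, -3.6840)

precession coupling ω×(Iω) = (0.0840, 0.0792, 0.0042)
angular accel α = (0.1625, -0.4613, -3.6840)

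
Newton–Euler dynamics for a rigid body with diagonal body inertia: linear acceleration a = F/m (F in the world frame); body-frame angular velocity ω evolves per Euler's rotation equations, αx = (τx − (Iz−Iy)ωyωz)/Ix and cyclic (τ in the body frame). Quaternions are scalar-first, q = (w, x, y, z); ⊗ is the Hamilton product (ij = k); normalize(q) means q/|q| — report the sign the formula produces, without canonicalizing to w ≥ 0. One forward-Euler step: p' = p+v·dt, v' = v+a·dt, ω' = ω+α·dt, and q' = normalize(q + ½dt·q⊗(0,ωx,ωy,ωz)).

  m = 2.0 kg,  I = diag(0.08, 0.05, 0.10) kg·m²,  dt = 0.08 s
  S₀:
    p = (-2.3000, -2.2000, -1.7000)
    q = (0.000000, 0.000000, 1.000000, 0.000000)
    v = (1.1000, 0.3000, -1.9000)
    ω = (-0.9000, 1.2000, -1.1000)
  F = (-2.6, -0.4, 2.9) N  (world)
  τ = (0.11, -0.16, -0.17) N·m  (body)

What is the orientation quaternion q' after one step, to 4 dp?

q' = (-0.0479, -0.0439, 0.9972, 0.0359)

q⊗(0,ω) = (-1.2000000, -1.1000000, 0.0000000, 0.9000000)
q + ½dt·q⊗(0,ω), renormalized = (-0.0479, -0.0439, 0.9972, 0.0359)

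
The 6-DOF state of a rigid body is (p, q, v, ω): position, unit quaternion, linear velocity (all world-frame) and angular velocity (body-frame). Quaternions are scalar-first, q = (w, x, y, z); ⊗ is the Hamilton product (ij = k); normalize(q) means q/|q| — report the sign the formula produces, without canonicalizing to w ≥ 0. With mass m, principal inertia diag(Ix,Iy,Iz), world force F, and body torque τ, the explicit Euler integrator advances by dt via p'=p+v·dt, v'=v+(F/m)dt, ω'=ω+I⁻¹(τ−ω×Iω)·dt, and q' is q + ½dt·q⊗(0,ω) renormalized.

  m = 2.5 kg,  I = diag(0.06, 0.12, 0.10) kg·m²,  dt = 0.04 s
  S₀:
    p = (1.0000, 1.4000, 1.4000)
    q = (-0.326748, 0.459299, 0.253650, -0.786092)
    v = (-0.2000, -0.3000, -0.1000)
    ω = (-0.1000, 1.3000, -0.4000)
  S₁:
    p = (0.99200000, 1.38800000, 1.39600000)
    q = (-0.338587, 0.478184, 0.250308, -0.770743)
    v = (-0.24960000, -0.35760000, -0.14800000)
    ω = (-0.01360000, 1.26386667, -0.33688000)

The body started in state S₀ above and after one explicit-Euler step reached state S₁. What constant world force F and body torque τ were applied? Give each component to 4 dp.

ω₁ − ω₀ = (0.08640000, -0.03613333, 0.06312000)
ω₀×(Iω₀) = (0.0104, -0.0016, -0.0078)
I·α + gyro = (0.1400, -0.1100, 0.1500)
Δv = v₁−v₀ = (-0.04960000, -0.05760000, -0.04800000)
applied force F = (-3.1000, -3.6000, -3.0000)

F = (-3.1000, -3.6000, -3.0000)
τ = (0.1400, -0.1100, 0.1500)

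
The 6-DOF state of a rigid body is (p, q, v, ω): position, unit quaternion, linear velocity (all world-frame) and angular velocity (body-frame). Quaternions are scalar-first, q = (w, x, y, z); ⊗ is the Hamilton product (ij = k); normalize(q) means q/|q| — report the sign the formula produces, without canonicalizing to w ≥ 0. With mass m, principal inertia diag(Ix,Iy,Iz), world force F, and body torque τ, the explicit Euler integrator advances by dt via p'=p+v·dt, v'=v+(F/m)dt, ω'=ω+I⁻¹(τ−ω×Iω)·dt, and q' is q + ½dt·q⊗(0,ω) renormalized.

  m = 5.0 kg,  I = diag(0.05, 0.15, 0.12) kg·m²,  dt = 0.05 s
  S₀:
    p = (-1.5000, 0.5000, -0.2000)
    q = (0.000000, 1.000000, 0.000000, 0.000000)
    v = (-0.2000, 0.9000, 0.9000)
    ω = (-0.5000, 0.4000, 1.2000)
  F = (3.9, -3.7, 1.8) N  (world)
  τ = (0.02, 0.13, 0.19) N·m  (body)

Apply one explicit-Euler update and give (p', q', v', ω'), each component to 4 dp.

a = (0.7800, -0.7400, 0.3600)
p' = p + v·dt = (-1.5100, 0.5450, -0.1550)
v + (F/m)dt = (-0.1610, 0.8630, 0.9180)
gyro term ω×Iω = (-0.0144, 0.0420, -0.0200)
α = I⁻¹(τ − ω×Iω) = (0.6880, 0.5867, 1.7500)
new body rate ω' = (-0.4656, 0.4293, 1.2875)
q⊗(0,ω) = (0.5000000, 0.0000000, -1.2000000, 0.4000000)
q' = normalize(q + ½dt·q⊗(0,ω)) = (0.0125, 0.9994, -0.0300, 0.0100)

p' = (-1.5100, 0.5450, -0.1550)
q' = (0.0125, 0.9994, -0.0300, 0.0100)
v' = (-0.1610, 0.8630, 0.9180)
ω' = (-0.4656, 0.4293, 1.2875)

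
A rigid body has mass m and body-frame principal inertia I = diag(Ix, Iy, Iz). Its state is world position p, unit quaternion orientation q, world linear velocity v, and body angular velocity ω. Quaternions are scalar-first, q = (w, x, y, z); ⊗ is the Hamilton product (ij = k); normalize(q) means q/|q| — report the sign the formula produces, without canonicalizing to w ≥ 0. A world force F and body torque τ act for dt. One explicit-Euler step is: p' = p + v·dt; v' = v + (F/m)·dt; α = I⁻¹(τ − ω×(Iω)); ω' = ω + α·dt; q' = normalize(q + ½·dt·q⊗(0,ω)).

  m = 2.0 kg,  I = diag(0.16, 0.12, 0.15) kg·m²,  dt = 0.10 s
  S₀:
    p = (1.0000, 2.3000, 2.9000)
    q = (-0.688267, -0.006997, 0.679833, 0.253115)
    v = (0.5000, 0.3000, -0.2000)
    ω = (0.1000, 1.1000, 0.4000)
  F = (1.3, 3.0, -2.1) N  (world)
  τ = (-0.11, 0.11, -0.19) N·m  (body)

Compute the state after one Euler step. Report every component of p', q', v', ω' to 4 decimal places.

(τ − ω×Iω)/I = (-0.7700, 0.9133, -1.2373)
new body rate ω' = (0.0230, 1.1913, 0.2763)
2q̇ = q⊗(0,ω) = (-0.8483626, -0.0753200, -0.7289834, -0.3509868)
q' = normalize(q + ½dt·q⊗(0,ω)) = (-0.7294, -0.0107, 0.6423, 0.2352)
p + v·dt = (1.0500, 2.3300, 2.8800)
v + (F/m)dt = (0.5650, 0.4500, -0.3050)

p' = (1.0500, 2.3300, 2.8800)
q' = (-0.7294, -0.0107, 0.6423, 0.2352)
v' = (0.5650, 0.4500, -0.3050)
ω' = (0.0230, 1.1913, 0.2763)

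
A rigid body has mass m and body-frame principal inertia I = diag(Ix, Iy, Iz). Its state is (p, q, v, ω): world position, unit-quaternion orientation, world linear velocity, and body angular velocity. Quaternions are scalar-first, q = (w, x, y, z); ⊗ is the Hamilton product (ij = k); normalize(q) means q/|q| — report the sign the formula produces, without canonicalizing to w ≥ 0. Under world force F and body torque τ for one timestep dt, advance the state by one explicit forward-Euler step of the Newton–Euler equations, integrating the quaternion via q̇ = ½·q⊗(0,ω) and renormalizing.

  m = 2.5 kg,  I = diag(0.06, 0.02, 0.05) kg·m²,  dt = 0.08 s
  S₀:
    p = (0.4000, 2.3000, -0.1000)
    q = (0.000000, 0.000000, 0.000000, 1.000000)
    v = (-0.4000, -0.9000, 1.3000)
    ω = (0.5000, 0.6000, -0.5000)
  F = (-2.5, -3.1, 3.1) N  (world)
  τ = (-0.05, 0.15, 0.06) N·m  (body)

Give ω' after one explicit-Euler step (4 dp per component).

ω' = (0.4453, 1.2100, -0.3848)

precession coupling ω×(Iω) = (-0.0090, -0.0025, -0.0120)
(τ − ω×Iω)/I = (-0.6833, 7.6250, 1.4400)
ω' = ω + α·dt = (0.4453, 1.2100, -0.3848)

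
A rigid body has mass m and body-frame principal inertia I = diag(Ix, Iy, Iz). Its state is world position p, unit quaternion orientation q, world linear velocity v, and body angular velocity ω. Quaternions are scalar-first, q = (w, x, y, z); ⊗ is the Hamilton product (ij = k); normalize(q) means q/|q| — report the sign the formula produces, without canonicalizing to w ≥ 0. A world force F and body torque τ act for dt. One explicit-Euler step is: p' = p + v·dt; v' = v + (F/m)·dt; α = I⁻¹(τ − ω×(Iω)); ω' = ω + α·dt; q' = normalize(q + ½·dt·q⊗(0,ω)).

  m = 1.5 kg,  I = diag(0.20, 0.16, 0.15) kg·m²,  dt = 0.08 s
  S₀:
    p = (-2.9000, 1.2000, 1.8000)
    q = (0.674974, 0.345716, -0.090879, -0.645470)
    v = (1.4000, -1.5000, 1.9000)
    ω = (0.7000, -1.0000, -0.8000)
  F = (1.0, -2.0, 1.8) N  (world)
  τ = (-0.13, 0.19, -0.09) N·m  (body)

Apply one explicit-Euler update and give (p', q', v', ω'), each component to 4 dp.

precession coupling ω×(Iω) = (-0.0080, -0.0280, 0.0280)
angular accel α = (-0.6100, 1.3625, -0.7867)
ω' = ω + α·dt = (0.6512, -0.8910, -0.8629)
Hamilton product q⊗(0,ω) = (-0.8492562, -0.1002850, -0.8502302, -0.8220799)
q + ½dt·q⊗(0,ω), renormalized = (0.6399, 0.3411, -0.1247, -0.6772)
new position p' = (-2.7880, 1.0800, 1.9520)
v + (F/m)dt = (1.4533, -1.6067, 1.9960)

p' = (-2.7880, 1.0800, 1.9520)
q' = (0.6399, 0.3411, -0.1247, -0.6772)
v' = (1.4533, -1.6067, 1.9960)
ω' = (0.6512, -0.8910, -0.8629)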